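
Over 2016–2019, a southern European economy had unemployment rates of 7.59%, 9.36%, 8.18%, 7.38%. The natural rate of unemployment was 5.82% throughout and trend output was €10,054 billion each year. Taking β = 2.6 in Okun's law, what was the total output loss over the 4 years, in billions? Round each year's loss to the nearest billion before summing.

Year 2016: gap = -2.6 × (7.59 - 5.82) = -4.602%, loss ≈ 10054 × 4.602/100 ≈ 463.
Year 2017: gap = -2.6 × (9.36 - 5.82) = -9.204%, loss ≈ 10054 × 9.204/100 ≈ 925.
Year 2018: gap = -2.6 × (8.18 - 5.82) = -6.136%, loss ≈ 10054 × 6.136/100 ≈ 617.
Year 2019: gap = -2.6 × (7.38 - 5.82) = -4.056%, loss ≈ 10054 × 4.056/100 ≈ 408.
Total lost output = 463 + 925 + 617 + 408 = 2413 billion.

€2,413 billion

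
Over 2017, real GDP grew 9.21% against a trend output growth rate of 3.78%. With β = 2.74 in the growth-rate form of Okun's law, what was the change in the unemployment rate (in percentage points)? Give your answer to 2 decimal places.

Growth-rate Okun's law: g_Y = g_Y* - β × Δu, so Δu = (g_Y* - g_Y)/β.
Δu = (3.78 - 9.21)/2.74 = -5.43/2.74 = -1.98 percentage points.

-1.98 percentage points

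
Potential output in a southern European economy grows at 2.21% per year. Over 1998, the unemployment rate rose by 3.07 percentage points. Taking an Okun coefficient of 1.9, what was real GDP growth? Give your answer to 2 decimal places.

-3.62%

Growth-rate Okun's law: g_Y = g_Y* - β × Δu.
g_Y = 2.21 - 1.9 × (3.07) = 2.21 - 5.833 = -3.623%, i.e. -3.62% to 2 d.p.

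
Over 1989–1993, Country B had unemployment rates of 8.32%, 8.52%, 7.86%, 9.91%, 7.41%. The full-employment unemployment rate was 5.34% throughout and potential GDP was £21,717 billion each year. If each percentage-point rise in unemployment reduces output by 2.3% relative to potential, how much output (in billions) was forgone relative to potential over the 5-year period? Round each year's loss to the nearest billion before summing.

Year 1989: gap = -2.3 × (8.32 - 5.34) = -6.854%, loss ≈ 21717 × 6.854/100 ≈ 1488.
Year 1990: gap = -2.3 × (8.52 - 5.34) = -7.314%, loss ≈ 21717 × 7.314/100 ≈ 1588.
Year 1991: gap = -2.3 × (7.86 - 5.34) = -5.796%, loss ≈ 21717 × 5.796/100 ≈ 1259.
Year 1992: gap = -2.3 × (9.91 - 5.34) = -10.511%, loss ≈ 21717 × 10.511/100 ≈ 2283.
Year 1993: gap = -2.3 × (7.41 - 5.34) = -4.761%, loss ≈ 21717 × 4.761/100 ≈ 1034.
Total lost output = 1488 + 1588 + 1259 + 2283 + 1034 = 7652 billion.

£7,652 billion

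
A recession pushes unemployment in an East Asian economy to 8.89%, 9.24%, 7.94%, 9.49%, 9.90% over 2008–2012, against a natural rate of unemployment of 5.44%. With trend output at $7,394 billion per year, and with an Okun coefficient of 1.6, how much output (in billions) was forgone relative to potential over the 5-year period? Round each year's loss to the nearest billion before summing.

Year 2008: gap = -1.6 × (8.89 - 5.44) = -5.52%, loss ≈ 7394 × 5.52/100 ≈ 408.
Year 2009: gap = -1.6 × (9.24 - 5.44) = -6.08%, loss ≈ 7394 × 6.08/100 ≈ 450.
Year 2010: gap = -1.6 × (7.94 - 5.44) = -4%, loss ≈ 7394 × 4/100 ≈ 296.
Year 2011: gap = -1.6 × (9.49 - 5.44) = -6.48%, loss ≈ 7394 × 6.48/100 ≈ 479.
Year 2012: gap = -1.6 × (9.9 - 5.44) = -7.136%, loss ≈ 7394 × 7.136/100 ≈ 528.
Total lost output = 408 + 450 + 296 + 479 + 528 = 2161 billion.

$2,161 billion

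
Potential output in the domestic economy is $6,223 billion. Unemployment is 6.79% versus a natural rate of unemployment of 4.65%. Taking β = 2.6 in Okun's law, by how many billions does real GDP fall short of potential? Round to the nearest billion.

$346 billion

Output gap = -2.6 × (6.79 - 4.65) = -2.6 × 2.14 = -5.564%.
Actual GDP ≈ 6223 × 0.94436 ≈ 5877 billion, so the shortfall is 6223 - 5877 = 346 billion.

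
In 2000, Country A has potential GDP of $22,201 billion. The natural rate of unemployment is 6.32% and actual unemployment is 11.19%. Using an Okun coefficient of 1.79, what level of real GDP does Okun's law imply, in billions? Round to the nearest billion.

Unemployment gap = 11.19 - 6.32 = 4.87 points, so the output gap is -1.79 × 4.87 = -8.7173%.
Actual GDP = 22201 × (1 - 8.7173/100) = 22201 × 0.912827 ≈ 20266 billion.

$20,266 billion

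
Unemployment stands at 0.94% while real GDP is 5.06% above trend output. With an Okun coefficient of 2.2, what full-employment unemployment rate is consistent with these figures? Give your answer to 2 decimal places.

From Okun's law, u - u* = -(output gap)/β = -(5.06)/2.2 = -2.3 points.
So u* = 0.94 + 2.3 = 3.24%.

3.24%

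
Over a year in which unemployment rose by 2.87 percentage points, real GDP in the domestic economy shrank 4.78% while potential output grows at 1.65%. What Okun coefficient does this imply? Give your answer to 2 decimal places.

β ≈ 2.24

Growth form: g_Y = g_Y* - β × Δu, so β = (g_Y* - g_Y)/Δu.
β = (1.65 + 4.78)/2.87 = 6.43/2.87 = 2.24.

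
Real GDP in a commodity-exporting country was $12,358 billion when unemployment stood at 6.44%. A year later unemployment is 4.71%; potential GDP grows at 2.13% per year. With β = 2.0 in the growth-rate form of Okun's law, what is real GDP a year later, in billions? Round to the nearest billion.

$13,049 billion

Δu = 4.71 - 6.44 = -1.73 points.
Okun's law (growth form): g_Y = g_Y* - β × Δu = 2.13 - 2.0 × (-1.73) = 2.13 + 3.46 = 5.59%.
Real GDP in the next year = 12358 × (1 + 5.59/100) = 12358 × 1.0559 ≈ 13049 billion.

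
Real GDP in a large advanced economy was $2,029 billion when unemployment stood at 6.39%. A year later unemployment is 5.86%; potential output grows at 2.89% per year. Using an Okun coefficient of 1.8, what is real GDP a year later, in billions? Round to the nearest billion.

$2,107 billion

Δu = 5.86 - 6.39 = -0.53 points.
Okun's law (growth form): g_Y = g_Y* - β × Δu = 2.89 - 1.8 × (-0.53) = 2.89 + 0.954 = 3.844%.
Real GDP in the next year = 2029 × (1 + 3.844/100) = 2029 × 1.03844 ≈ 2107 billion.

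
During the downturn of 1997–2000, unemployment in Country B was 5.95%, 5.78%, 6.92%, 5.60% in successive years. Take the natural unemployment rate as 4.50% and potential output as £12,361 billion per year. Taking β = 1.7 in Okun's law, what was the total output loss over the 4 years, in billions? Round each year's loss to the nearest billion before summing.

£1,314 billion

Year 1997: gap = -1.7 × (5.95 - 4.5) = -2.465%, loss ≈ 12361 × 2.465/100 ≈ 305.
Year 1998: gap = -1.7 × (5.78 - 4.5) = -2.176%, loss ≈ 12361 × 2.176/100 ≈ 269.
Year 1999: gap = -1.7 × (6.92 - 4.5) = -4.114%, loss ≈ 12361 × 4.114/100 ≈ 509.
Year 2000: gap = -1.7 × (5.6 - 4.5) = -1.87%, loss ≈ 12361 × 1.87/100 ≈ 231.
Total lost output = 305 + 269 + 509 + 231 = 1314 billion.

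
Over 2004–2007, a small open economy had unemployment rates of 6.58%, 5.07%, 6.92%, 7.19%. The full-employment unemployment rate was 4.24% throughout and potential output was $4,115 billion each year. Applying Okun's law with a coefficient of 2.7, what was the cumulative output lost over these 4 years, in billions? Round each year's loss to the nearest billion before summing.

$978 billion

Year 2004: gap = -2.7 × (6.58 - 4.24) = -6.318%, loss ≈ 4115 × 6.318/100 ≈ 260.
Year 2005: gap = -2.7 × (5.07 - 4.24) = -2.241%, loss ≈ 4115 × 2.241/100 ≈ 92.
Year 2006: gap = -2.7 × (6.92 - 4.24) = -7.236%, loss ≈ 4115 × 7.236/100 ≈ 298.
Year 2007: gap = -2.7 × (7.19 - 4.24) = -7.965%, loss ≈ 4115 × 7.965/100 ≈ 328.
Total lost output = 260 + 92 + 298 + 328 = 978 billion.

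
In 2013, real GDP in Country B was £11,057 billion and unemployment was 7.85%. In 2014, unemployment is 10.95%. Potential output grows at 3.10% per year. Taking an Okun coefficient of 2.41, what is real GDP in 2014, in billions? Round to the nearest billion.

£10,574 billion

Δu = 10.95 - 7.85 = 3.1 points.
Okun's law (growth form): g_Y = g_Y* - β × Δu = 3.10 - 2.41 × (3.10) = 3.1 - 7.471 = -4.371%.
Real GDP in the next year = 11057 × (1 - 4.371/100) = 11057 × 0.95629 ≈ 10574 billion.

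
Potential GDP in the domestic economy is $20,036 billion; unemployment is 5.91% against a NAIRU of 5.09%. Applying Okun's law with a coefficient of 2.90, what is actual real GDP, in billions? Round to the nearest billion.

$19,560 billion

Unemployment gap = 5.91 - 5.09 = 0.82 points, so the output gap is -2.9 × 0.82 = -2.378%.
Actual GDP = 20036 × (1 - 2.378/100) = 20036 × 0.97622 ≈ 19560 billion.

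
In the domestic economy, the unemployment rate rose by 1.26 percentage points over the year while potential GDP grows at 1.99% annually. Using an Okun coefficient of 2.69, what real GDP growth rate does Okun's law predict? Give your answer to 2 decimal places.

-1.40%

Growth-rate Okun's law: g_Y = g_Y* - β × Δu.
g_Y = 1.99 - 2.69 × (1.26) = 1.99 - 3.3894 = -1.3994%, i.e. -1.40% to 2 d.p.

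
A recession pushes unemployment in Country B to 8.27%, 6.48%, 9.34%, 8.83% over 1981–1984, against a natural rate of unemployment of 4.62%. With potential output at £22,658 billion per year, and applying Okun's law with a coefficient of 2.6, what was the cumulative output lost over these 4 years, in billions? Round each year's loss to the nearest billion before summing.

£8,507 billion

Year 1981: gap = -2.6 × (8.27 - 4.62) = -9.49%, loss ≈ 22658 × 9.49/100 ≈ 2150.
Year 1982: gap = -2.6 × (6.48 - 4.62) = -4.836%, loss ≈ 22658 × 4.836/100 ≈ 1096.
Year 1983: gap = -2.6 × (9.34 - 4.62) = -12.272%, loss ≈ 22658 × 12.272/100 ≈ 2781.
Year 1984: gap = -2.6 × (8.83 - 4.62) = -10.946%, loss ≈ 22658 × 10.946/100 ≈ 2480.
Total lost output = 2150 + 1096 + 2781 + 2480 = 8507 billion.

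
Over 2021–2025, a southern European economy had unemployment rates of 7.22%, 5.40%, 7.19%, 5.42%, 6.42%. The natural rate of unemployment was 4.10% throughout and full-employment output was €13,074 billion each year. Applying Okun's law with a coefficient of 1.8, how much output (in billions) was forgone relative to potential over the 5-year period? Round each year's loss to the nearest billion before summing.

€2,624 billion

Year 2021: gap = -1.8 × (7.22 - 4.1) = -5.616%, loss ≈ 13074 × 5.616/100 ≈ 734.
Year 2022: gap = -1.8 × (5.4 - 4.1) = -2.34%, loss ≈ 13074 × 2.34/100 ≈ 306.
Year 2023: gap = -1.8 × (7.19 - 4.1) = -5.562%, loss ≈ 13074 × 5.562/100 ≈ 727.
Year 2024: gap = -1.8 × (5.42 - 4.1) = -2.376%, loss ≈ 13074 × 2.376/100 ≈ 311.
Year 2025: gap = -1.8 × (6.42 - 4.1) = -4.176%, loss ≈ 13074 × 4.176/100 ≈ 546.
Total lost output = 734 + 306 + 727 + 311 + 546 = 2624 billion.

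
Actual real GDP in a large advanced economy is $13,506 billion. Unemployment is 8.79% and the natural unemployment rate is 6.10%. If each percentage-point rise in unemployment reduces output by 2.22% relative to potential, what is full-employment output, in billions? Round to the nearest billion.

Unemployment gap = 8.79 - 6.1 = 2.69 points, so output gap = -2.22 × 2.69 = -5.9718%.
Since Y = Y* × (1 + gap/100), Y* = 13506/0.940282 ≈ 14364 billion.

$14,364 billion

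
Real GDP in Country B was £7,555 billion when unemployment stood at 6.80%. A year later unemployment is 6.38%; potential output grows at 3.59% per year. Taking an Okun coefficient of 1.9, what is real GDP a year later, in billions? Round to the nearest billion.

Δu = 6.38 - 6.8 = -0.42 points.
Okun's law (growth form): g_Y = g_Y* - β × Δu = 3.59 - 1.9 × (-0.42) = 3.59 + 0.798 = 4.388%.
Real GDP in the next year = 7555 × (1 + 4.388/100) = 7555 × 1.04388 ≈ 7887 billion.

£7,887 billion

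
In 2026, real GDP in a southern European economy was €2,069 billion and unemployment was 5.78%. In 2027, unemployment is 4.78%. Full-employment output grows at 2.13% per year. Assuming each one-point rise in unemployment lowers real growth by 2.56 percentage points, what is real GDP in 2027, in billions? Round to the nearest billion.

Δu = 4.78 - 5.78 = -1 point.
Okun's law (growth form): g_Y = g_Y* - β × Δu = 2.13 - 2.56 × (-1.00) = 2.13 + 2.56 = 4.69%.
Real GDP in the next year = 2069 × (1 + 4.69/100) = 2069 × 1.0469 ≈ 2166 billion.

€2,166 billion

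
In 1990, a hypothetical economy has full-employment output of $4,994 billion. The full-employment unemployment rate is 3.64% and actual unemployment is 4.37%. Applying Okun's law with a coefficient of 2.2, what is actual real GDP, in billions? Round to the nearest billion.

$4,914 billion

Unemployment gap = 4.37 - 3.64 = 0.73 points, so the output gap is -2.2 × 0.73 = -1.606%.
Actual GDP = 4994 × (1 - 1.606/100) = 4994 × 0.98394 ≈ 4914 billion.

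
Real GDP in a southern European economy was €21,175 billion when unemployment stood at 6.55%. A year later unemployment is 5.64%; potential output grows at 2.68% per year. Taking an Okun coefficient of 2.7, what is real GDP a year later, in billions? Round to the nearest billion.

€22,263 billion

Δu = 5.64 - 6.55 = -0.91 points.
Okun's law (growth form): g_Y = g_Y* - β × Δu = 2.68 - 2.7 × (-0.91) = 2.68 + 2.457 = 5.137%.
Real GDP in the next year = 21175 × (1 + 5.137/100) = 21175 × 1.05137 ≈ 22263 billion.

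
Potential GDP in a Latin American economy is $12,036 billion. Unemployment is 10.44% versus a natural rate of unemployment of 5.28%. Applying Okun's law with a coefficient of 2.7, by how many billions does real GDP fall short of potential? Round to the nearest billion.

Output gap = -2.7 × (10.44 - 5.28) = -2.7 × 5.16 = -13.932%.
Actual GDP ≈ 12036 × 0.86068 ≈ 10359 billion, so the shortfall is 12036 - 10359 = 1677 billion.

$1,677 billion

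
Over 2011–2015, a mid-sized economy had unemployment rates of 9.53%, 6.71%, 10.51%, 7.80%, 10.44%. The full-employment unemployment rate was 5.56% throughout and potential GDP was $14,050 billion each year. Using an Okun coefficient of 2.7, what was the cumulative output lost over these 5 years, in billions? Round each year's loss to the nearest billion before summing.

$6,521 billion

Year 2011: gap = -2.7 × (9.53 - 5.56) = -10.719%, loss ≈ 14050 × 10.719/100 ≈ 1506.
Year 2012: gap = -2.7 × (6.71 - 5.56) = -3.105%, loss ≈ 14050 × 3.105/100 ≈ 436.
Year 2013: gap = -2.7 × (10.51 - 5.56) = -13.365%, loss ≈ 14050 × 13.365/100 ≈ 1878.
Year 2014: gap = -2.7 × (7.8 - 5.56) = -6.048%, loss ≈ 14050 × 6.048/100 ≈ 850.
Year 2015: gap = -2.7 × (10.44 - 5.56) = -13.176%, loss ≈ 14050 × 13.176/100 ≈ 1851.
Total lost output = 1506 + 436 + 1878 + 850 + 1851 = 6521 billion.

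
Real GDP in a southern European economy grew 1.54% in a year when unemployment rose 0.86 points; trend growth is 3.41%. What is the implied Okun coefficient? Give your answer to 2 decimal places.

β ≈ 2.17

Growth form: g_Y = g_Y* - β × Δu, so β = (g_Y* - g_Y)/Δu.
β = (3.41 - 1.54)/0.86 = 1.87/0.86 = 2.17.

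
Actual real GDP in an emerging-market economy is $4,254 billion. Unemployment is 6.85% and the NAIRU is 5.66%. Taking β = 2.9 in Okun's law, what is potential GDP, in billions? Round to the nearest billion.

Unemployment gap = 6.85 - 5.66 = 1.19 points, so output gap = -2.9 × 1.19 = -3.451%.
Since Y = Y* × (1 + gap/100), Y* = 4254/0.96549 ≈ 4406 billion.

$4,406 billion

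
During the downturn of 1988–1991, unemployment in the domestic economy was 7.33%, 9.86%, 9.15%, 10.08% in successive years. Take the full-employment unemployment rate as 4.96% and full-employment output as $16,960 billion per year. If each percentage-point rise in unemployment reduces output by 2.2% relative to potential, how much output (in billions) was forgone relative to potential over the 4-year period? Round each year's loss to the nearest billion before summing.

$6,185 billion

Year 1988: gap = -2.2 × (7.33 - 4.96) = -5.214%, loss ≈ 16960 × 5.214/100 ≈ 884.
Year 1989: gap = -2.2 × (9.86 - 4.96) = -10.78%, loss ≈ 16960 × 10.78/100 ≈ 1828.
Year 1990: gap = -2.2 × (9.15 - 4.96) = -9.218%, loss ≈ 16960 × 9.218/100 ≈ 1563.
Year 1991: gap = -2.2 × (10.08 - 4.96) = -11.264%, loss ≈ 16960 × 11.264/100 ≈ 1910.
Total lost output = 884 + 1828 + 1563 + 1910 = 6185 billion.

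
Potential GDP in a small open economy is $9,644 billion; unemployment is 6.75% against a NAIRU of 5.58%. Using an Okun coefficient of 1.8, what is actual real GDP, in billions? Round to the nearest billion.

$9,441 billion

Unemployment gap = 6.75 - 5.58 = 1.17 points, so the output gap is -1.8 × 1.17 = -2.106%.
Actual GDP = 9644 × (1 - 2.106/100) = 9644 × 0.97894 ≈ 9441 billion.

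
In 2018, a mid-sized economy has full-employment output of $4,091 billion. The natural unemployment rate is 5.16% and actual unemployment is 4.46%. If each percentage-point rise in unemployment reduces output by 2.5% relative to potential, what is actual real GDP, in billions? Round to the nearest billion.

$4,163 billion

Unemployment gap = 4.46 - 5.16 = -0.7 points, so the output gap is -2.5 × (-0.7) = 1.75%.
Actual GDP = 4091 × (1 + 1.75/100) = 4091 × 1.0175 ≈ 4163 billion.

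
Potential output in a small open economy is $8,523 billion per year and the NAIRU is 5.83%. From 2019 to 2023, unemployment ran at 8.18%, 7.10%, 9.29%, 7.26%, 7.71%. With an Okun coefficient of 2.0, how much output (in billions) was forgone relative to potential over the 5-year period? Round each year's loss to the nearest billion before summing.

Year 2019: gap = -2.0 × (8.18 - 5.83) = -4.7%, loss ≈ 8523 × 4.7/100 ≈ 401.
Year 2020: gap = -2.0 × (7.1 - 5.83) = -2.54%, loss ≈ 8523 × 2.54/100 ≈ 216.
Year 2021: gap = -2.0 × (9.29 - 5.83) = -6.92%, loss ≈ 8523 × 6.92/100 ≈ 590.
Year 2022: gap = -2.0 × (7.26 - 5.83) = -2.86%, loss ≈ 8523 × 2.86/100 ≈ 244.
Year 2023: gap = -2.0 × (7.71 - 5.83) = -3.76%, loss ≈ 8523 × 3.76/100 ≈ 320.
Total lost output = 401 + 216 + 590 + 244 + 320 = 1771 billion.

$1,771 billion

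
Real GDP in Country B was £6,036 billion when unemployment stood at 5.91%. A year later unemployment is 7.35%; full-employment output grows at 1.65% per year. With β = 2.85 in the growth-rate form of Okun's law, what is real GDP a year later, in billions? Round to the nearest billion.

Δu = 7.35 - 5.91 = 1.44 points.
Okun's law (growth form): g_Y = g_Y* - β × Δu = 1.65 - 2.85 × (1.44) = 1.65 - 4.104 = -2.454%.
Real GDP in the next year = 6036 × (1 - 2.454/100) = 6036 × 0.97546 ≈ 5888 billion.

£5,888 billion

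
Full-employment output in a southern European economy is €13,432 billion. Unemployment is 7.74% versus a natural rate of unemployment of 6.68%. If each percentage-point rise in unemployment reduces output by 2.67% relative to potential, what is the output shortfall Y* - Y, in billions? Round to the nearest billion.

Output gap = -2.67 × (7.74 - 6.68) = -2.67 × 1.06 = -2.8302%.
Actual GDP ≈ 13432 × 0.971698 ≈ 13052 billion, so the shortfall is 13432 - 13052 = 380 billion.

€380 billion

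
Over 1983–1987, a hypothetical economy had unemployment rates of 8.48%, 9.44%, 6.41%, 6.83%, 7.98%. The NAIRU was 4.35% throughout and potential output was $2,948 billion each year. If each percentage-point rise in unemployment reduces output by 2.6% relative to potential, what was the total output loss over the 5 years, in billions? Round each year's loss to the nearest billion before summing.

Year 1983: gap = -2.6 × (8.48 - 4.35) = -10.738%, loss ≈ 2948 × 10.738/100 ≈ 317.
Year 1984: gap = -2.6 × (9.44 - 4.35) = -13.234%, loss ≈ 2948 × 13.234/100 ≈ 390.
Year 1985: gap = -2.6 × (6.41 - 4.35) = -5.356%, loss ≈ 2948 × 5.356/100 ≈ 158.
Year 1986: gap = -2.6 × (6.83 - 4.35) = -6.448%, loss ≈ 2948 × 6.448/100 ≈ 190.
Year 1987: gap = -2.6 × (7.98 - 4.35) = -9.438%, loss ≈ 2948 × 9.438/100 ≈ 278.
Total lost output = 317 + 390 + 158 + 190 + 278 = 1333 billion.

$1,333 billion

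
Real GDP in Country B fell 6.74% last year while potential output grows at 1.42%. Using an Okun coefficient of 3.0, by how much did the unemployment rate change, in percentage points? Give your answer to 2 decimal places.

Growth-rate Okun's law: g_Y = g_Y* - β × Δu, so Δu = (g_Y* - g_Y)/β.
Δu = (1.42 + 6.74)/3.0 = 8.16/3.0 = 2.72 percentage points.

2.72 percentage points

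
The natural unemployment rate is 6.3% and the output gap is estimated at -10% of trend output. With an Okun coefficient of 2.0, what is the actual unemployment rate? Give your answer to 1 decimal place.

11.3%

From Okun's law, u - u* = -(output gap)/β = -(-10)/2.0 = 5 points.
So u = 6.3 + 5 = 11.3%.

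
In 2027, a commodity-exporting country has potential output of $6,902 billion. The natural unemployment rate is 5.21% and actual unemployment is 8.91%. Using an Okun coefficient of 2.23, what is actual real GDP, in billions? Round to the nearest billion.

Unemployment gap = 8.91 - 5.21 = 3.7 points, so the output gap is -2.23 × 3.7 = -8.251%.
Actual GDP = 6902 × (1 - 8.251/100) = 6902 × 0.91749 ≈ 6333 billion.

$6,333 billion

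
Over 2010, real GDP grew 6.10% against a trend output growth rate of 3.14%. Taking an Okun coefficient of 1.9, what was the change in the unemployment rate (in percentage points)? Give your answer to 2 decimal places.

Growth-rate Okun's law: g_Y = g_Y* - β × Δu, so Δu = (g_Y* - g_Y)/β.
Δu = (3.14 - 6.1)/1.9 = -2.96/1.9 = -1.56 percentage points.

-1.56 percentage points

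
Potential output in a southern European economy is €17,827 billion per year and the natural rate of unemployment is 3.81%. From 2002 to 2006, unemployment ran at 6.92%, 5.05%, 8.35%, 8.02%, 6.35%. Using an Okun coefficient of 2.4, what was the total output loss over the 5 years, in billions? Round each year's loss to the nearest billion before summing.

€6,692 billion

Year 2002: gap = -2.4 × (6.92 - 3.81) = -7.464%, loss ≈ 17827 × 7.464/100 ≈ 1331.
Year 2003: gap = -2.4 × (5.05 - 3.81) = -2.976%, loss ≈ 17827 × 2.976/100 ≈ 531.
Year 2004: gap = -2.4 × (8.35 - 3.81) = -10.896%, loss ≈ 17827 × 10.896/100 ≈ 1942.
Year 2005: gap = -2.4 × (8.02 - 3.81) = -10.104%, loss ≈ 17827 × 10.104/100 ≈ 1801.
Year 2006: gap = -2.4 × (6.35 - 3.81) = -6.096%, loss ≈ 17827 × 6.096/100 ≈ 1087.
Total lost output = 1331 + 531 + 1942 + 1801 + 1087 = 6692 billion.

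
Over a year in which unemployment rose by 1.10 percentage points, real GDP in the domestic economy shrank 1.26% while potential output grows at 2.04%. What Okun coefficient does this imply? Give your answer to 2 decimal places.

β ≈ 3.00

Growth form: g_Y = g_Y* - β × Δu, so β = (g_Y* - g_Y)/Δu.
β = (2.04 + 1.26)/1.10 = 3.3/1.10 = 3.00.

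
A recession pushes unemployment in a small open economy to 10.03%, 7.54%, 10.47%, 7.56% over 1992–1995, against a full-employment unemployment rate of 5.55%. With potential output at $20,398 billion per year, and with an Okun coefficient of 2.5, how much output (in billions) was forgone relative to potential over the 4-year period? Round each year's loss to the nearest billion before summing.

Year 1992: gap = -2.5 × (10.03 - 5.55) = -11.2%, loss ≈ 20398 × 11.2/100 ≈ 2285.
Year 1993: gap = -2.5 × (7.54 - 5.55) = -4.975%, loss ≈ 20398 × 4.975/100 ≈ 1015.
Year 1994: gap = -2.5 × (10.47 - 5.55) = -12.3%, loss ≈ 20398 × 12.3/100 ≈ 2509.
Year 1995: gap = -2.5 × (7.56 - 5.55) = -5.025%, loss ≈ 20398 × 5.025/100 ≈ 1025.
Total lost output = 2285 + 1015 + 2509 + 1025 = 6834 billion.

$6,834 billion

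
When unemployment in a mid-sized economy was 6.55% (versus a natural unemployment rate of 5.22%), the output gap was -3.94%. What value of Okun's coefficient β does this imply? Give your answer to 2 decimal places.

β ≈ 2.96

Okun's law: output gap = -β × (u - u*).
-3.94 = -β × (6.55 - 5.22) = -β × 1.33, so β = 3.94/1.33 = 2.96.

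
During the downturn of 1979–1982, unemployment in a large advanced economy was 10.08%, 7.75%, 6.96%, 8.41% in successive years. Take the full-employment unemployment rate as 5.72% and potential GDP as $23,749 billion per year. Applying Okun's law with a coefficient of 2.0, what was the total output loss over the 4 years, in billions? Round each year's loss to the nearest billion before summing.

$4,902 billion

Year 1979: gap = -2.0 × (10.08 - 5.72) = -8.72%, loss ≈ 23749 × 8.72/100 ≈ 2071.
Year 1980: gap = -2.0 × (7.75 - 5.72) = -4.06%, loss ≈ 23749 × 4.06/100 ≈ 964.
Year 1981: gap = -2.0 × (6.96 - 5.72) = -2.48%, loss ≈ 23749 × 2.48/100 ≈ 589.
Year 1982: gap = -2.0 × (8.41 - 5.72) = -5.38%, loss ≈ 23749 × 5.38/100 ≈ 1278.
Total lost output = 2071 + 964 + 589 + 1278 = 4902 billion.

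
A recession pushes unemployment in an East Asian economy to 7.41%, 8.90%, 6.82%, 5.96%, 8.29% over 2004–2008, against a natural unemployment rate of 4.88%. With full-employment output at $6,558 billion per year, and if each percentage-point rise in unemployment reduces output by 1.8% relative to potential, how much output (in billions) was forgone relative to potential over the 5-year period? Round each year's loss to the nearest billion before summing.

Year 2004: gap = -1.8 × (7.41 - 4.88) = -4.554%, loss ≈ 6558 × 4.554/100 ≈ 299.
Year 2005: gap = -1.8 × (8.9 - 4.88) = -7.236%, loss ≈ 6558 × 7.236/100 ≈ 475.
Year 2006: gap = -1.8 × (6.82 - 4.88) = -3.492%, loss ≈ 6558 × 3.492/100 ≈ 229.
Year 2007: gap = -1.8 × (5.96 - 4.88) = -1.944%, loss ≈ 6558 × 1.944/100 ≈ 127.
Year 2008: gap = -1.8 × (8.29 - 4.88) = -6.138%, loss ≈ 6558 × 6.138/100 ≈ 403.
Total lost output = 299 + 475 + 229 + 127 + 403 = 1533 billion.

$1,533 billion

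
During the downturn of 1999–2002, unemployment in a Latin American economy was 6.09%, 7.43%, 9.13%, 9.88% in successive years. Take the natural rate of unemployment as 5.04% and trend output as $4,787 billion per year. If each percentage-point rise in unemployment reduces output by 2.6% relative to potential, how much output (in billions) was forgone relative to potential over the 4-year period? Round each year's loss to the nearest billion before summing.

$1,539 billion

Year 1999: gap = -2.6 × (6.09 - 5.04) = -2.73%, loss ≈ 4787 × 2.73/100 ≈ 131.
Year 2000: gap = -2.6 × (7.43 - 5.04) = -6.214%, loss ≈ 4787 × 6.214/100 ≈ 297.
Year 2001: gap = -2.6 × (9.13 - 5.04) = -10.634%, loss ≈ 4787 × 10.634/100 ≈ 509.
Year 2002: gap = -2.6 × (9.88 - 5.04) = -12.584%, loss ≈ 4787 × 12.584/100 ≈ 602.
Total lost output = 131 + 297 + 509 + 602 = 1539 billion.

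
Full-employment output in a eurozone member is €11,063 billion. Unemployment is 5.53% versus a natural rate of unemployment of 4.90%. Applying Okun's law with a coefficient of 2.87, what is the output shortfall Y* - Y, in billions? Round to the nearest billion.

Output gap = -2.87 × (5.53 - 4.9) = -2.87 × 0.63 = -1.8081%.
Actual GDP ≈ 11063 × 0.981919 ≈ 10863 billion, so the shortfall is 11063 - 10863 = 200 billion.

€200 billion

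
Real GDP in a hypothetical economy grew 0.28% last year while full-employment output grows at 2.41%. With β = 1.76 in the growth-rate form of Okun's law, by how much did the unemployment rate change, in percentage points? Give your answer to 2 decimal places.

Growth-rate Okun's law: g_Y = g_Y* - β × Δu, so Δu = (g_Y* - g_Y)/β.
Δu = (2.41 - 0.28)/1.76 = 2.13/1.76 = 1.21 percentage points.

1.21 percentage points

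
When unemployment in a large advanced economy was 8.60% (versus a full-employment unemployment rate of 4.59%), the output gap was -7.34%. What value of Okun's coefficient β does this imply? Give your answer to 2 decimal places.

Okun's law: output gap = -β × (u - u*).
-7.34 = -β × (8.6 - 4.59) = -β × 4.01, so β = 7.34/4.01 = 1.83.

β ≈ 1.83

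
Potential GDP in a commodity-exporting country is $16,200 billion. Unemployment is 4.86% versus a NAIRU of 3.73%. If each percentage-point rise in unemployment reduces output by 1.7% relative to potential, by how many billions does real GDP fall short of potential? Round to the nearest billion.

Output gap = -1.7 × (4.86 - 3.73) = -1.7 × 1.13 = -1.921%.
Actual GDP ≈ 16200 × 0.98079 ≈ 15889 billion, so the shortfall is 16200 - 15889 = 311 billion.

$311 billion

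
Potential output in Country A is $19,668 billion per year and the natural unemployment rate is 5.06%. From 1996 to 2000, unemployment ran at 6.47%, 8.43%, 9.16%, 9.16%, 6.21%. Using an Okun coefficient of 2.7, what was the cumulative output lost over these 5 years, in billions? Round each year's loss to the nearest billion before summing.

Year 1996: gap = -2.7 × (6.47 - 5.06) = -3.807%, loss ≈ 19668 × 3.807/100 ≈ 749.
Year 1997: gap = -2.7 × (8.43 - 5.06) = -9.099%, loss ≈ 19668 × 9.099/100 ≈ 1790.
Year 1998: gap = -2.7 × (9.16 - 5.06) = -11.07%, loss ≈ 19668 × 11.07/100 ≈ 2177.
Year 1999: gap = -2.7 × (9.16 - 5.06) = -11.07%, loss ≈ 19668 × 11.07/100 ≈ 2177.
Year 2000: gap = -2.7 × (6.21 - 5.06) = -3.105%, loss ≈ 19668 × 3.105/100 ≈ 611.
Total lost output = 749 + 1790 + 2177 + 2177 + 611 = 7504 billion.

$7,504 billion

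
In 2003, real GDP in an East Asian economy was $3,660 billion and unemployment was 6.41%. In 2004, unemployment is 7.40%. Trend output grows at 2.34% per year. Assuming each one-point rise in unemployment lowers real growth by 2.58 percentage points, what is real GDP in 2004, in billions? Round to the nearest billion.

Δu = 7.4 - 6.41 = 0.99 points.
Okun's law (growth form): g_Y = g_Y* - β × Δu = 2.34 - 2.58 × (0.99) = 2.34 - 2.5542 = -0.2142%.
Real GDP in the next year = 3660 × (1 - 0.2142/100) = 3660 × 0.997858 ≈ 3652 billion.

$3,652 billion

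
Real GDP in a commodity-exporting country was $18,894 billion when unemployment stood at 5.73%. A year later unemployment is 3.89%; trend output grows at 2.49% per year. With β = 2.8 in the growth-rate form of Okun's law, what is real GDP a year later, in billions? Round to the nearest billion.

$20,338 billion

Δu = 3.89 - 5.73 = -1.84 points.
Okun's law (growth form): g_Y = g_Y* - β × Δu = 2.49 - 2.8 × (-1.84) = 2.49 + 5.152 = 7.642%.
Real GDP in the next year = 18894 × (1 + 7.642/100) = 18894 × 1.07642 ≈ 20338 billion.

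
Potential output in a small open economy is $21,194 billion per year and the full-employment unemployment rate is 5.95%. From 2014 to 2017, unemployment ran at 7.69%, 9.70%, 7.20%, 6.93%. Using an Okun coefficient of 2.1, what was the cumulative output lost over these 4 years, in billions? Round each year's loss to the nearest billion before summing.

$3,435 billion

Year 2014: gap = -2.1 × (7.69 - 5.95) = -3.654%, loss ≈ 21194 × 3.654/100 ≈ 774.
Year 2015: gap = -2.1 × (9.7 - 5.95) = -7.875%, loss ≈ 21194 × 7.875/100 ≈ 1669.
Year 2016: gap = -2.1 × (7.2 - 5.95) = -2.625%, loss ≈ 21194 × 2.625/100 ≈ 556.
Year 2017: gap = -2.1 × (6.93 - 5.95) = -2.058%, loss ≈ 21194 × 2.058/100 ≈ 436.
Total lost output = 774 + 1669 + 556 + 436 = 3435 billion.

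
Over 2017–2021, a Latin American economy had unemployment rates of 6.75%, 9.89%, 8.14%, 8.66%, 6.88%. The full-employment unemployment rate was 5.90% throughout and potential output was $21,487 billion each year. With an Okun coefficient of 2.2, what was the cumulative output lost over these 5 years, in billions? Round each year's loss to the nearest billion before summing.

Year 2017: gap = -2.2 × (6.75 - 5.9) = -1.87%, loss ≈ 21487 × 1.87/100 ≈ 402.
Year 2018: gap = -2.2 × (9.89 - 5.9) = -8.778%, loss ≈ 21487 × 8.778/100 ≈ 1886.
Year 2019: gap = -2.2 × (8.14 - 5.9) = -4.928%, loss ≈ 21487 × 4.928/100 ≈ 1059.
Year 2020: gap = -2.2 × (8.66 - 5.9) = -6.072%, loss ≈ 21487 × 6.072/100 ≈ 1305.
Year 2021: gap = -2.2 × (6.88 - 5.9) = -2.156%, loss ≈ 21487 × 2.156/100 ≈ 463.
Total lost output = 402 + 1886 + 1059 + 1305 + 463 = 5115 billion.

$5,115 billion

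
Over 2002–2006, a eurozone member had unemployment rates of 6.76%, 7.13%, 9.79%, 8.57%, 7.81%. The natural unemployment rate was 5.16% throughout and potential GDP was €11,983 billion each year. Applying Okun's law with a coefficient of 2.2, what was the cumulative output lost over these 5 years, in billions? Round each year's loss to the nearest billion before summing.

Year 2002: gap = -2.2 × (6.76 - 5.16) = -3.52%, loss ≈ 11983 × 3.52/100 ≈ 422.
Year 2003: gap = -2.2 × (7.13 - 5.16) = -4.334%, loss ≈ 11983 × 4.334/100 ≈ 519.
Year 2004: gap = -2.2 × (9.79 - 5.16) = -10.186%, loss ≈ 11983 × 10.186/100 ≈ 1221.
Year 2005: gap = -2.2 × (8.57 - 5.16) = -7.502%, loss ≈ 11983 × 7.502/100 ≈ 899.
Year 2006: gap = -2.2 × (7.81 - 5.16) = -5.83%, loss ≈ 11983 × 5.83/100 ≈ 699.
Total lost output = 422 + 519 + 1221 + 899 + 699 = 3760 billion.

€3,760 billion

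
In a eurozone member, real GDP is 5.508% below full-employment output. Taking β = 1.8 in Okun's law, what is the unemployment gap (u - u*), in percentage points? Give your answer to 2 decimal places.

Okun's law: output gap = -β × (u - u*), so u - u* = -(output gap)/β.
u - u* = -(-5.508)/1.8 = 3.06 percentage points.

3.06 percentage points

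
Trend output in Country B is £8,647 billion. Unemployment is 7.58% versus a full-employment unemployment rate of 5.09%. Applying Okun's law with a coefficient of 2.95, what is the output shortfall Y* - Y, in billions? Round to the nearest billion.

Output gap = -2.95 × (7.58 - 5.09) = -2.95 × 2.49 = -7.3455%.
Actual GDP ≈ 8647 × 0.926545 ≈ 8012 billion, so the shortfall is 8647 - 8012 = 635 billion.

£635 billion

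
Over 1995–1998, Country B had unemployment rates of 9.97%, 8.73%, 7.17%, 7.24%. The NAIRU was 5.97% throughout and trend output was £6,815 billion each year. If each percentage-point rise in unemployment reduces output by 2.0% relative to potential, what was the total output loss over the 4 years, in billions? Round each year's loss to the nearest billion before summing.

Year 1995: gap = -2.0 × (9.97 - 5.97) = -8%, loss ≈ 6815 × 8/100 ≈ 545.
Year 1996: gap = -2.0 × (8.73 - 5.97) = -5.52%, loss ≈ 6815 × 5.52/100 ≈ 376.
Year 1997: gap = -2.0 × (7.17 - 5.97) = -2.4%, loss ≈ 6815 × 2.4/100 ≈ 164.
Year 1998: gap = -2.0 × (7.24 - 5.97) = -2.54%, loss ≈ 6815 × 2.54/100 ≈ 173.
Total lost output = 545 + 376 + 164 + 173 = 1258 billion.

£1,258 billion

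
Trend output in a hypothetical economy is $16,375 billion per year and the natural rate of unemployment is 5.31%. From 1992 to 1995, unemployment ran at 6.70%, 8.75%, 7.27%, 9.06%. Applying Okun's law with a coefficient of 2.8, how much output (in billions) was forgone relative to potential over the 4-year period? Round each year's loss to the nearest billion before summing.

Year 1992: gap = -2.8 × (6.7 - 5.31) = -3.892%, loss ≈ 16375 × 3.892/100 ≈ 637.
Year 1993: gap = -2.8 × (8.75 - 5.31) = -9.632%, loss ≈ 16375 × 9.632/100 ≈ 1577.
Year 1994: gap = -2.8 × (7.27 - 5.31) = -5.488%, loss ≈ 16375 × 5.488/100 ≈ 899.
Year 1995: gap = -2.8 × (9.06 - 5.31) = -10.5%, loss ≈ 16375 × 10.5/100 ≈ 1719.
Total lost output = 637 + 1577 + 899 + 1719 = 4832 billion.

$4,832 billion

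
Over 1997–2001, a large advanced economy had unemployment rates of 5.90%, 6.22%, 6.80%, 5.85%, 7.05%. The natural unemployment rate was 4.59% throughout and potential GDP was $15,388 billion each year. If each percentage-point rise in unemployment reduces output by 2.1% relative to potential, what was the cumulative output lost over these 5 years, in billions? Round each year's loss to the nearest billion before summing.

$2,866 billion

Year 1997: gap = -2.1 × (5.9 - 4.59) = -2.751%, loss ≈ 15388 × 2.751/100 ≈ 423.
Year 1998: gap = -2.1 × (6.22 - 4.59) = -3.423%, loss ≈ 15388 × 3.423/100 ≈ 527.
Year 1999: gap = -2.1 × (6.8 - 4.59) = -4.641%, loss ≈ 15388 × 4.641/100 ≈ 714.
Year 2000: gap = -2.1 × (5.85 - 4.59) = -2.646%, loss ≈ 15388 × 2.646/100 ≈ 407.
Year 2001: gap = -2.1 × (7.05 - 4.59) = -5.166%, loss ≈ 15388 × 5.166/100 ≈ 795.
Total lost output = 423 + 527 + 714 + 407 + 795 = 2866 billion.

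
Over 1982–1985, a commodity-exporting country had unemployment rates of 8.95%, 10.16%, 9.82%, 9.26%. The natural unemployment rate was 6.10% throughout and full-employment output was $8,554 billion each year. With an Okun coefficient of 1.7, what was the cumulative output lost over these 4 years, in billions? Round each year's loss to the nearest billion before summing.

$2,005 billion

Year 1982: gap = -1.7 × (8.95 - 6.1) = -4.845%, loss ≈ 8554 × 4.845/100 ≈ 414.
Year 1983: gap = -1.7 × (10.16 - 6.1) = -6.902%, loss ≈ 8554 × 6.902/100 ≈ 590.
Year 1984: gap = -1.7 × (9.82 - 6.1) = -6.324%, loss ≈ 8554 × 6.324/100 ≈ 541.
Year 1985: gap = -1.7 × (9.26 - 6.1) = -5.372%, loss ≈ 8554 × 5.372/100 ≈ 460.
Total lost output = 414 + 590 + 541 + 460 = 2005 billion.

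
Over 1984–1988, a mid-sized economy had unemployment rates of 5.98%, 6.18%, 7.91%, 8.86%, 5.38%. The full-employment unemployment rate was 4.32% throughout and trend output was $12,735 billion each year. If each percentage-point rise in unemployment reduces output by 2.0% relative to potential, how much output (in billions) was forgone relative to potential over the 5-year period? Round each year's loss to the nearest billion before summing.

$3,237 billion

Year 1984: gap = -2.0 × (5.98 - 4.32) = -3.32%, loss ≈ 12735 × 3.32/100 ≈ 423.
Year 1985: gap = -2.0 × (6.18 - 4.32) = -3.72%, loss ≈ 12735 × 3.72/100 ≈ 474.
Year 1986: gap = -2.0 × (7.91 - 4.32) = -7.18%, loss ≈ 12735 × 7.18/100 ≈ 914.
Year 1987: gap = -2.0 × (8.86 - 4.32) = -9.08%, loss ≈ 12735 × 9.08/100 ≈ 1156.
Year 1988: gap = -2.0 × (5.38 - 4.32) = -2.12%, loss ≈ 12735 × 2.12/100 ≈ 270.
Total lost output = 423 + 474 + 914 + 1156 + 270 = 3237 billion.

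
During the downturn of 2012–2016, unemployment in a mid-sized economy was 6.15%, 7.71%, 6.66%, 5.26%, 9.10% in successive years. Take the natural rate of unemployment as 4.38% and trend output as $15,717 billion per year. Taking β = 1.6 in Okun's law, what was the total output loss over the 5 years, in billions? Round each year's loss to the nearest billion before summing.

$3,263 billion

Year 2012: gap = -1.6 × (6.15 - 4.38) = -2.832%, loss ≈ 15717 × 2.832/100 ≈ 445.
Year 2013: gap = -1.6 × (7.71 - 4.38) = -5.328%, loss ≈ 15717 × 5.328/100 ≈ 837.
Year 2014: gap = -1.6 × (6.66 - 4.38) = -3.648%, loss ≈ 15717 × 3.648/100 ≈ 573.
Year 2015: gap = -1.6 × (5.26 - 4.38) = -1.408%, loss ≈ 15717 × 1.408/100 ≈ 221.
Year 2016: gap = -1.6 × (9.1 - 4.38) = -7.552%, loss ≈ 15717 × 7.552/100 ≈ 1187.
Total lost output = 445 + 837 + 573 + 221 + 1187 = 3263 billion.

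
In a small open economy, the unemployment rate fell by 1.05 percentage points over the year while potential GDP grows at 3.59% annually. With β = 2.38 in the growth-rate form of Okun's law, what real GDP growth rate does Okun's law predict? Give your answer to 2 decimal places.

6.09%

Growth-rate Okun's law: g_Y = g_Y* - β × Δu.
g_Y = 3.59 - 2.38 × (-1.05) = 3.59 + 2.499 = 6.089%, i.e. 6.09% to 2 d.p.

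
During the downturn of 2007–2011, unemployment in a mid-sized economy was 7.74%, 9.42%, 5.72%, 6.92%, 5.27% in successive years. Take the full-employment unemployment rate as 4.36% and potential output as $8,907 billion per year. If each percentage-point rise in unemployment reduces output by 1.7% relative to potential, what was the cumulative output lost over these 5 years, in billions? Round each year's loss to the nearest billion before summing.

Year 2007: gap = -1.7 × (7.74 - 4.36) = -5.746%, loss ≈ 8907 × 5.746/100 ≈ 512.
Year 2008: gap = -1.7 × (9.42 - 4.36) = -8.602%, loss ≈ 8907 × 8.602/100 ≈ 766.
Year 2009: gap = -1.7 × (5.72 - 4.36) = -2.312%, loss ≈ 8907 × 2.312/100 ≈ 206.
Year 2010: gap = -1.7 × (6.92 - 4.36) = -4.352%, loss ≈ 8907 × 4.352/100 ≈ 388.
Year 2011: gap = -1.7 × (5.27 - 4.36) = -1.547%, loss ≈ 8907 × 1.547/100 ≈ 138.
Total lost output = 512 + 766 + 206 + 388 + 138 = 2010 billion.

$2,010 billion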